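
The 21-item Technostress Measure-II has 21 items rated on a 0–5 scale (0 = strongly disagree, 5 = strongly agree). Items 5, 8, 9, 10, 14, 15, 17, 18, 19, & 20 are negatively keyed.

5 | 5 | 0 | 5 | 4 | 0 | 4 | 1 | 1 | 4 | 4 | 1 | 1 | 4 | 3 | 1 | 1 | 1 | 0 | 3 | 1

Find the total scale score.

55

Reverse-coded items (reverse-coded value = 5 − response):
  item 5: 5 − 4 = 1
  item 8: 5 − 1 = 4
  item 9: 5 − 1 = 4
  item 10: 5 − 4 = 1
  item 14: 5 − 4 = 1
  item 15: 5 − 3 = 2
  item 17: 5 − 1 = 4
  item 18: 5 − 1 = 4
  item 19: 5 − 0 = 5
  item 20: 5 − 3 = 2
Scored items: 5, 5, 0, 5, 1, 0, 4, 4, 4, 1, 4, 1, 1, 1, 2, 1, 4, 4, 5, 2, 1
Total = 5 + 5 + 0 + 5 + 1 + 0 + 4 + 4 + 4 + 1 + 4 + 1 + 1 + 1 + 2 + 1 + 4 + 4 + 5 + 2 + 1 = 55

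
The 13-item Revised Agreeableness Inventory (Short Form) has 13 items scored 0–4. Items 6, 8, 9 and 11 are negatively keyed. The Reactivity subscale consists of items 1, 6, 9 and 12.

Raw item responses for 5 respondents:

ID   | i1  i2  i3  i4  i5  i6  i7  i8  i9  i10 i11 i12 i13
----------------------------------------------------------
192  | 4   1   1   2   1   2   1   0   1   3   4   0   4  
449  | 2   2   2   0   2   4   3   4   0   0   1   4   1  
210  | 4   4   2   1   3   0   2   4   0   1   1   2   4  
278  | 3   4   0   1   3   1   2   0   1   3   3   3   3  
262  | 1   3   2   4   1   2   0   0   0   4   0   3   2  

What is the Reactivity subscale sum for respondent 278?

12

Respondent 278 raw: 3, 4, 0, 1, 3, 1, 2, 0, 1, 3, 3, 3, 3.
Reactivity items: 1, 6, 9, 12.
Reverse-coded (reversed = (0+4) − raw = 4 − raw):
  item 1: 3
  item 6: 4 − 1 = 3
  item 9: 4 − 1 = 3
  item 12: 3
Sum = 3 + 3 + 3 + 3 = 12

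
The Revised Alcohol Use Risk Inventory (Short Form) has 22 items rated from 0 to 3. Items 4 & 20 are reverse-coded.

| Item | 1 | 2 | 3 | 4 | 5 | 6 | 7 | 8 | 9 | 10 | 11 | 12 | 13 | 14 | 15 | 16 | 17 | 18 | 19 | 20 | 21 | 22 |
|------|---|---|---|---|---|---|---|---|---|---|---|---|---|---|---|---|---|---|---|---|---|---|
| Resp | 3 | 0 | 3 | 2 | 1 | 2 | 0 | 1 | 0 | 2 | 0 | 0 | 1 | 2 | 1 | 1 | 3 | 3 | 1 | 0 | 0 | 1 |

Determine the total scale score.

29

Reverse-coded items use 3 − raw:
  item 4: 3 − 2 = 1
  item 20: 3 − 0 = 3
Scored responses: 3, 0, 3, 1, 1, 2, 0, 1, 0, 2, 0, 0, 1, 2, 1, 1, 3, 3, 1, 3, 0, 1
Total = 3 + 0 + 3 + 1 + 1 + 2 + 0 + 1 + 0 + 2 + 0 + 0 + 1 + 2 + 1 + 1 + 3 + 3 + 1 + 3 + 0 + 1 = 29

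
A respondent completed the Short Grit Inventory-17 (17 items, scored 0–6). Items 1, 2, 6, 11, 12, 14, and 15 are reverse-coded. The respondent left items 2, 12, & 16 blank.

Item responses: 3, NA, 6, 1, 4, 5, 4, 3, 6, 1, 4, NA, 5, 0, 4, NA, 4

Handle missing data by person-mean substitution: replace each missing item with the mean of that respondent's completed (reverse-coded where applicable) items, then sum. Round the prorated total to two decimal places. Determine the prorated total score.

Reverse-coded (on a 0–6 scale, reversed = 6 − raw):
  item 1: 6 − 3 = 3
  item 6: 6 − 5 = 1
  item 11: 6 − 4 = 2
  item 14: 6 − 0 = 6
  item 15: 6 − 4 = 2
Completed scored items (14 of 17): 3, 6, 1, 4, 1, 4, 3, 6, 1, 2, 5, 6, 2, 4; sum = 48.
Person mean = 48 / 14 ≈ 3.4286
Prorated total = (48 / 14) × 17 = 58.29 (to 2 dp)

58.29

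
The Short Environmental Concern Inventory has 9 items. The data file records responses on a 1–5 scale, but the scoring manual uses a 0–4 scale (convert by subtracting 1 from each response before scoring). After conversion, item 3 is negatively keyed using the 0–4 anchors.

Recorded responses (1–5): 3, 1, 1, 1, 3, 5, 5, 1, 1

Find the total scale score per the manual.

16

Convert to 0–4: 2, 0, 0, 0, 2, 4, 4, 0, 0
Reverse-coded (reverse-coded value = 4 − response):
  item 3: 4 − 0 = 4
Scored: 2, 0, 4, 0, 2, 4, 4, 0, 0
Total = 16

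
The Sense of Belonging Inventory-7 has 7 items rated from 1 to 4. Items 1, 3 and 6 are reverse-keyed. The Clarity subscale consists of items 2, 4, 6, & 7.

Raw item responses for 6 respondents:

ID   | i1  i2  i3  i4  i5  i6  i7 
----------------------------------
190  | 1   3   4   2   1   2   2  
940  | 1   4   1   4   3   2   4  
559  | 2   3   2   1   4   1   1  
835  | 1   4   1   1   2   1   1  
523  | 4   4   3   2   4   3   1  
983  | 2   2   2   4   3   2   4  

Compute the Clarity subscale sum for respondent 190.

10

Respondent 190 raw: 1, 3, 4, 2, 1, 2, 2.
Clarity items: 2, 4, 6, 7.
Reverse-coded (reversed = (1+4) − raw = 5 − raw):
  item 2: 3
  item 4: 2
  item 6: 5 − 2 = 3
  item 7: 2
Sum = 3 + 2 + 3 + 2 = 10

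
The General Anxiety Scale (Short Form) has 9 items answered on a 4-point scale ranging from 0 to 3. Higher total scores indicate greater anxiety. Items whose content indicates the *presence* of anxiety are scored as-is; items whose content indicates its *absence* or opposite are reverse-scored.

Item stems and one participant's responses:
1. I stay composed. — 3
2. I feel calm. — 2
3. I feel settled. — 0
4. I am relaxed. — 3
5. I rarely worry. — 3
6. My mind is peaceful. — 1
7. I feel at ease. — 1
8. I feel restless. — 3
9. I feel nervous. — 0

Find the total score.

Items 1, 2, 3, 4, 5, 6, 7 describe the absence/opposite of anxiety → reverse-score.
reversed = (0+3) − raw = 3 − raw.
  item 1: 3 − 3 = 0
  item 2: 3 − 2 = 1
  item 3: 3 − 0 = 3
  item 4: 3 − 3 = 0
  item 5: 3 − 3 = 0
  item 6: 3 − 1 = 2
  item 7: 3 − 1 = 2
  item 8: 3
  item 9: 0
Total = 0 + 1 + 3 + 0 + 0 + 2 + 2 + 3 + 0 = 11

11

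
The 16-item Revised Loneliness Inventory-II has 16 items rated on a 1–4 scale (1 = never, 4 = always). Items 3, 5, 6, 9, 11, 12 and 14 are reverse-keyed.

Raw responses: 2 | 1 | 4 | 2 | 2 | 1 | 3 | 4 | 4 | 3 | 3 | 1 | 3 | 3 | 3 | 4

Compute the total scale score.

Raw sum = 43. Reverse-keyed items: 3, 5, 6, 9, 11, 12, 14; their raw sum = 18.
Each reversal replaces raw with 5 − raw, changing the total by 5 − 2·raw per item.
Total = 43 + 7·5 − 2·18 = 43 + 35 − 36 = 42

42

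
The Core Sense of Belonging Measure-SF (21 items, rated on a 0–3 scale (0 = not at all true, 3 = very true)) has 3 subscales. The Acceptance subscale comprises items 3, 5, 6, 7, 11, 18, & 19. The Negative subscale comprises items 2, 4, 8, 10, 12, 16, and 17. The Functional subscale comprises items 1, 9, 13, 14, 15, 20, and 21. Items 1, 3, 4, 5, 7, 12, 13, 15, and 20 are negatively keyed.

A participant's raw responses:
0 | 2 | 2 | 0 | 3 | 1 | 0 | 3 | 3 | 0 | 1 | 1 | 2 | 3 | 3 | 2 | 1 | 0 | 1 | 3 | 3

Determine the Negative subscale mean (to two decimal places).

Negative items: 2, 4, 8, 10, 12, 16, 17.
Of these, items 4 and 12 are negatively keyed; reverse-coded value = 3 − response.
  item 2: 2
  item 4: 3 − 0 = 3
  item 8: 3
  item 10: 0
  item 12: 3 − 1 = 2
  item 16: 2
  item 17: 1
Sum = 2 + 3 + 3 + 0 + 2 + 2 + 1 = 13
Mean = 13 / 7 = 1.86

1.86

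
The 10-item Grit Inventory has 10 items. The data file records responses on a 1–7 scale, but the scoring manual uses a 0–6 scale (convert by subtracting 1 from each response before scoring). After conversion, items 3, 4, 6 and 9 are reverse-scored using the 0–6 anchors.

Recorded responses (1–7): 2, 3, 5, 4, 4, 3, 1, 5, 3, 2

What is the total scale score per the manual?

Convert to 0–6: 1, 2, 4, 3, 3, 2, 0, 4, 2, 1
Reverse-coded (reversed = (0+6) − raw = 6 − raw):
  item 3: 6 − 4 = 2
  item 4: 6 − 3 = 3
  item 6: 6 − 2 = 4
  item 9: 6 − 2 = 4
Scored: 1, 2, 2, 3, 3, 4, 0, 4, 4, 1
Total = 24

24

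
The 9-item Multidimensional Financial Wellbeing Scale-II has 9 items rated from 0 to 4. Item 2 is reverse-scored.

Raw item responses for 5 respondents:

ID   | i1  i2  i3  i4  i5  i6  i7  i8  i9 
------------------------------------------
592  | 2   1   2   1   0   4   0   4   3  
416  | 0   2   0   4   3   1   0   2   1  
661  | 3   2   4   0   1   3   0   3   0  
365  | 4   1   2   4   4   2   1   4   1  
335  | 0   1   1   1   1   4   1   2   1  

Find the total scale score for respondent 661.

Respondent 661 raw: 3, 2, 4, 0, 1, 3, 0, 3, 0.
Reverse-coded (reverse-coded value = 4 − response):
  item 1: 3
  item 2: 4 − 2 = 2
  item 3: 4
  item 4: 0
  item 5: 1
  item 6: 3
  item 7: 0
  item 8: 3
  item 9: 0
Sum = 3 + 2 + 4 + 0 + 1 + 3 + 0 + 3 + 0 = 16

16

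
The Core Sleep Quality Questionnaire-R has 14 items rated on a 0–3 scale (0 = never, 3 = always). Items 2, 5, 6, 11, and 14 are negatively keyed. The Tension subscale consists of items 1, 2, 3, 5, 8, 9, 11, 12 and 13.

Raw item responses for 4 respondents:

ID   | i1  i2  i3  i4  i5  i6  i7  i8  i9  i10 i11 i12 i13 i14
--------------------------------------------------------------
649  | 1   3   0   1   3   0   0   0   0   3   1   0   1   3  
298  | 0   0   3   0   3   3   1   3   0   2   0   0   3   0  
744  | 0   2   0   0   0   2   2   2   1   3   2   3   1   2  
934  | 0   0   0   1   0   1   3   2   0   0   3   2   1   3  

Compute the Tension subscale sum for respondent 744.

Respondent 744 raw: 0, 2, 0, 0, 0, 2, 2, 2, 1, 3, 2, 3, 1, 2.
Tension items: 1, 2, 3, 5, 8, 9, 11, 12, 13.
Reverse-coded (reversed = (0+3) − raw = 3 − raw):
  item 1: 0
  item 2: 3 − 2 = 1
  item 3: 0
  item 5: 3 − 0 = 3
  item 8: 2
  item 9: 1
  item 11: 3 − 2 = 1
  item 12: 3
  item 13: 1
Sum = 0 + 1 + 0 + 3 + 2 + 1 + 1 + 3 + 1 = 12

12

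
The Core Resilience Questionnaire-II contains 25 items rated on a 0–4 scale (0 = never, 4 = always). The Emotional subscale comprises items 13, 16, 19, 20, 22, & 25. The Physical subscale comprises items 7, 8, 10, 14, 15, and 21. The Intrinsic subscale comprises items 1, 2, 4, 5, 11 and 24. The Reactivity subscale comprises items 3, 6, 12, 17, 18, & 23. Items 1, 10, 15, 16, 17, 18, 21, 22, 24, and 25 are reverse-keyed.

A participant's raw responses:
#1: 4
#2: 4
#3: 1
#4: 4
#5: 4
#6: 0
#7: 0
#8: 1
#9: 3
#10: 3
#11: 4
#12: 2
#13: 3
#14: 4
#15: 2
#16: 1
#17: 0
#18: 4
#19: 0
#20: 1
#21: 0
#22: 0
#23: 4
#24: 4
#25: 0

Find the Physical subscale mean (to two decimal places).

2.00

Physical items: 7, 8, 10, 14, 15, 21.
Of these, items 10, 15, & 21 are reverse-keyed; reverse-coded value = 4 − response.
  item 7: 0
  item 8: 1
  item 10: 4 − 3 = 1
  item 14: 4
  item 15: 4 − 2 = 2
  item 21: 4 − 0 = 4
Sum = 0 + 1 + 1 + 4 + 2 + 4 = 12
Mean = 12 / 6 = 2.00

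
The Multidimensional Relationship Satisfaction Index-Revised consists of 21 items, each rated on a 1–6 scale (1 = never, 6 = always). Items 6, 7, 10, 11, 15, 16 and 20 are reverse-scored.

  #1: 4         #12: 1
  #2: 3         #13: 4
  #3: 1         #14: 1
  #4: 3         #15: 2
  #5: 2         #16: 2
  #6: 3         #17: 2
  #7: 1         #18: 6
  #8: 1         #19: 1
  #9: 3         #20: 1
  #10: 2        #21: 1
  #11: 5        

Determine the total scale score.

Reverse-coded items (reversed = (1+6) − raw = 7 − raw):
  item 6: 7 − 3 = 4
  item 7: 7 − 1 = 6
  item 10: 7 − 2 = 5
  item 11: 7 − 5 = 2
  item 15: 7 − 2 = 5
  item 16: 7 − 2 = 5
  item 20: 7 − 1 = 6
After reverse-coding: 4, 3, 1, 3, 2, 4, 6, 1, 3, 5, 2, 1, 4, 1, 5, 5, 2, 6, 1, 6, 1
Total = 4 + 3 + 1 + 3 + 2 + 4 + 6 + 1 + 3 + 5 + 2 + 1 + 4 + 1 + 5 + 5 + 2 + 6 + 1 + 6 + 1 = 66

66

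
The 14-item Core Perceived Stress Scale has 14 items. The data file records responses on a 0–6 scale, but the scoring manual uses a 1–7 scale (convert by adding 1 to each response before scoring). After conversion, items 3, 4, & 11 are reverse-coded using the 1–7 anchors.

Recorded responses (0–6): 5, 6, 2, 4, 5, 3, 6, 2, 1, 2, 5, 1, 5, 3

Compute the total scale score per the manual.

Convert to 1–7: 6, 7, 3, 5, 6, 4, 7, 3, 2, 3, 6, 2, 6, 4
Reverse-coded (on a 1–7 scale, reversed = 8 − raw):
  item 3: 8 − 3 = 5
  item 4: 8 − 5 = 3
  item 11: 8 − 6 = 2
Scored: 6, 7, 5, 3, 6, 4, 7, 3, 2, 3, 2, 2, 6, 4
Total = 60

60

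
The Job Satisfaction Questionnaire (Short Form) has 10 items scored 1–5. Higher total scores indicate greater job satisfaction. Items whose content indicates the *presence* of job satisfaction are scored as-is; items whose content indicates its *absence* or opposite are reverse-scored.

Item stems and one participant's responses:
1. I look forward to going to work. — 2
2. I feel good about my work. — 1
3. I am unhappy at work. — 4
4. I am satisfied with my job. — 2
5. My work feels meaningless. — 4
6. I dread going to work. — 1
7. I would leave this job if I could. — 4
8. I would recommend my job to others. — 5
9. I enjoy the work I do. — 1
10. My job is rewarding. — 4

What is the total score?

Items 3, 5, 6, 7 describe the absence/opposite of job satisfaction → reverse-score.
reversed = (1+5) − raw = 6 − raw.
  item 1: 2
  item 2: 1
  item 3: 6 − 4 = 2
  item 4: 2
  item 5: 6 − 4 = 2
  item 6: 6 − 1 = 5
  item 7: 6 − 4 = 2
  item 8: 5
  item 9: 1
  item 10: 4
Total = 2 + 1 + 2 + 2 + 2 + 5 + 2 + 5 + 1 + 4 = 26

26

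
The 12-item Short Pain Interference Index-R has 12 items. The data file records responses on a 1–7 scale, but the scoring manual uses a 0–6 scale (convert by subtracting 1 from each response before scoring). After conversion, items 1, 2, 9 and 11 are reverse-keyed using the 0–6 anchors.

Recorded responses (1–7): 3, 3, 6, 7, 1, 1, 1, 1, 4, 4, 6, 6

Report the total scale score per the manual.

Convert to 0–6: 2, 2, 5, 6, 0, 0, 0, 0, 3, 3, 5, 5
Reverse-coded (reversed = (0+6) − raw = 6 − raw):
  item 1: 6 − 2 = 4
  item 2: 6 − 2 = 4
  item 9: 6 − 3 = 3
  item 11: 6 − 5 = 1
Scored: 4, 4, 5, 6, 0, 0, 0, 0, 3, 3, 1, 5
Total = 31

31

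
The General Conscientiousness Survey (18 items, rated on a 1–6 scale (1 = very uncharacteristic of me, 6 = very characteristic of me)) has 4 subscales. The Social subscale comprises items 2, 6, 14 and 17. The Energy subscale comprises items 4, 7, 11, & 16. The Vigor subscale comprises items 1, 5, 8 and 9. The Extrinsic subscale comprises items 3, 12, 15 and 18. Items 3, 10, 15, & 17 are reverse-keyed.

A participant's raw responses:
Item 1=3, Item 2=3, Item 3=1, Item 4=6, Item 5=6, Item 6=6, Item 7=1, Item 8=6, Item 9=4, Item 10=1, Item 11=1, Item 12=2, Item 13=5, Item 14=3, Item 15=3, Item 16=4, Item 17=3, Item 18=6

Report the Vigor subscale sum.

Vigor items: 1, 5, 8, 9.
  item 1: 3
  item 5: 6
  item 8: 6
  item 9: 4
Sum = 3 + 6 + 6 + 4 = 19

19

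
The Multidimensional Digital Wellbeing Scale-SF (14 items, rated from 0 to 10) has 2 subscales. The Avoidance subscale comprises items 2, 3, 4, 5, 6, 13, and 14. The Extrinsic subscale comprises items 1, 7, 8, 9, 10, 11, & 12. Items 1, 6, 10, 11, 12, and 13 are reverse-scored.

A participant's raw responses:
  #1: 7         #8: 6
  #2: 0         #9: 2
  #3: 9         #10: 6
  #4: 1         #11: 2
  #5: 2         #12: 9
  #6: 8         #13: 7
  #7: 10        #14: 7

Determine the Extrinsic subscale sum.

34

Extrinsic items: 1, 7, 8, 9, 10, 11, 12.
Of these, items 1, 10, 11, and 12 are reverse-scored; reversed = (0+10) − raw = 10 − raw.
  item 1: 10 − 7 = 3
  item 7: 10
  item 8: 6
  item 9: 2
  item 10: 10 − 6 = 4
  item 11: 10 − 2 = 8
  item 12: 10 − 9 = 1
Sum = 3 + 10 + 6 + 2 + 4 + 8 + 1 = 34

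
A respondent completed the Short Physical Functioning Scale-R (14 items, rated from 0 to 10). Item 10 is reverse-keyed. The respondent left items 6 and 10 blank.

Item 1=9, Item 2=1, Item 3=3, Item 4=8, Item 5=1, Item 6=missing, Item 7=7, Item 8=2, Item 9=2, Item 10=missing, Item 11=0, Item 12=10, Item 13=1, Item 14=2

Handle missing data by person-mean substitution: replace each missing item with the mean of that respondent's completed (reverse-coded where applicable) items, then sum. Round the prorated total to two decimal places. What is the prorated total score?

53.67

Reverse-coded (on a 0–10 scale, reversed = 10 − raw):
Completed scored items (12 of 14): 9, 1, 3, 8, 1, 7, 2, 2, 0, 10, 1, 2; sum = 46.
Person mean = 46 / 12 ≈ 3.8333
Prorated total = (46 / 12) × 14 = 53.67 (to 2 dp)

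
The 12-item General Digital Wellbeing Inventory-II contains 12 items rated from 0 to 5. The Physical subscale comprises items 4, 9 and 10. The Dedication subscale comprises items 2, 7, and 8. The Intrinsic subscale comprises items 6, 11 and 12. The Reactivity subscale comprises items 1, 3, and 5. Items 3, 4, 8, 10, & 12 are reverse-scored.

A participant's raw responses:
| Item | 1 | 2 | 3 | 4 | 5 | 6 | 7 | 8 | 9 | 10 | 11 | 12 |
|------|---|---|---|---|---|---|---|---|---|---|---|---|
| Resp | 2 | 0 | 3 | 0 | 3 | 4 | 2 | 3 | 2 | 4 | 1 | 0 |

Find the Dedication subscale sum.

4

Dedication items: 2, 7, 8.
Of these, item 8 is reverse-scored; on a 0–5 scale, reversed = 5 − raw.
  item 2: 0
  item 7: 2
  item 8: 5 − 3 = 2
Sum = 0 + 2 + 2 = 4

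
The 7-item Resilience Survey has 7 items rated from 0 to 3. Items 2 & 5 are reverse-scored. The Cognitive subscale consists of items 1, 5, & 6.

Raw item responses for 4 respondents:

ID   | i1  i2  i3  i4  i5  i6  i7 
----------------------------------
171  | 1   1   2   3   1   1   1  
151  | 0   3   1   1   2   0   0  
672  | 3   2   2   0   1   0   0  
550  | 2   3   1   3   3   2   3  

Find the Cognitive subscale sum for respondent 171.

Respondent 171 raw: 1, 1, 2, 3, 1, 1, 1.
Cognitive items: 1, 5, 6.
Reverse-coded (reversed = (0+3) − raw = 3 − raw):
  item 1: 1
  item 5: 3 − 1 = 2
  item 6: 1
Sum = 1 + 2 + 1 = 4

4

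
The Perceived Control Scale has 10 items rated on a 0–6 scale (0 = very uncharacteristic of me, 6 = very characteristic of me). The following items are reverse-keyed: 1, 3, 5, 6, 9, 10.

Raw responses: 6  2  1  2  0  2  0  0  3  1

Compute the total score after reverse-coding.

27

Reversing items 1, 3, 5, 6, 9, and 10 with 6 − raw:
Total = (6−6) + 2 + (6−1) + 2 + (6−0) + (6−2) + 0 + 0 + (6−3) + (6−1)
      = 0 + 2 + 5 + 2 + 6 + 4 + 0 + 0 + 3 + 5 = 27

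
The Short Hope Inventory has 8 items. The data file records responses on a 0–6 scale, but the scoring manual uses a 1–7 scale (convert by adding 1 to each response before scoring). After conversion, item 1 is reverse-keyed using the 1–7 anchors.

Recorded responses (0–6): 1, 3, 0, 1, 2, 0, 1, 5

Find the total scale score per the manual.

Convert to 1–7: 2, 4, 1, 2, 3, 1, 2, 6
Reverse-coded (reverse-coded value = 8 − response):
  item 1: 8 − 2 = 6
Scored: 6, 4, 1, 2, 3, 1, 2, 6
Total = 25

25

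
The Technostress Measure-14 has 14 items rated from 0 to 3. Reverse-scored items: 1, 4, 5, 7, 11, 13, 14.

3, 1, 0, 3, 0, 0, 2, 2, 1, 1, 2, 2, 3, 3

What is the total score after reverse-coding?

12

Apply reverse scoring (reverse-coded value = 3 − response):
  item 1: 3 − 3 = 0
  item 4: 3 − 3 = 0
  item 5: 3 − 0 = 3
  item 7: 3 − 2 = 1
  item 11: 3 − 2 = 1
  item 13: 3 − 3 = 0
  item 14: 3 − 3 = 0
After reverse-coding: 0, 1, 0, 0, 3, 0, 1, 2, 1, 1, 1, 2, 0, 0
Total = 0 + 1 + 0 + 0 + 3 + 0 + 1 + 2 + 1 + 1 + 1 + 2 + 0 + 0 = 12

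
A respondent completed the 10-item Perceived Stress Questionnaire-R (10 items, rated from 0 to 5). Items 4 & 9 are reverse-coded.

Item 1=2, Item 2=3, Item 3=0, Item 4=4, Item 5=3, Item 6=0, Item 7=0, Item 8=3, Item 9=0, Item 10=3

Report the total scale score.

20

Reverse-coded items (reverse-coded value = 5 − response):
  item 4: 5 − 4 = 1
  item 9: 5 − 0 = 5
Scored responses: 2, 3, 0, 1, 3, 0, 0, 3, 5, 3
Total = 2 + 3 + 0 + 1 + 3 + 0 + 0 + 3 + 5 + 3 = 20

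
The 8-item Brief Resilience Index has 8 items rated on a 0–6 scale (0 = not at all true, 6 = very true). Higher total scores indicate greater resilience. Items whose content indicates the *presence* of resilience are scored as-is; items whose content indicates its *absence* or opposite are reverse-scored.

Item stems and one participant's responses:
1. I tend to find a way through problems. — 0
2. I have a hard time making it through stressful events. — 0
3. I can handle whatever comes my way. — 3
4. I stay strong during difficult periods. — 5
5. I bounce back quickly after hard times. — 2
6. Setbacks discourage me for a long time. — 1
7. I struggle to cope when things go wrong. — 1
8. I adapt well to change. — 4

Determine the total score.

Items 2, 6, 7 describe the absence/opposite of resilience → reverse-score.
reverse-coded value = 6 − response.
  item 1: 0
  item 2: 6 − 0 = 6
  item 3: 3
  item 4: 5
  item 5: 2
  item 6: 6 − 1 = 5
  item 7: 6 − 1 = 5
  item 8: 4
Total = 0 + 6 + 3 + 5 + 2 + 5 + 5 + 4 = 30

30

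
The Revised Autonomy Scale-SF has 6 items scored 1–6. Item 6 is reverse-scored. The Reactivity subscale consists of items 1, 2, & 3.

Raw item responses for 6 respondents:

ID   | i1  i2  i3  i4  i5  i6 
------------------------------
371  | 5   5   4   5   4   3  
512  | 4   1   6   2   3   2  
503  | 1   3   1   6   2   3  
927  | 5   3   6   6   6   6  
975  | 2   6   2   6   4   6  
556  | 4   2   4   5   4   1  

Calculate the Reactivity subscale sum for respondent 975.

Respondent 975 raw: 2, 6, 2, 6, 4, 6.
Reactivity items: 1, 2, 3.
Reverse-coded (reversed = (1+6) − raw = 7 − raw):
  item 1: 2
  item 2: 6
  item 3: 2
Sum = 2 + 6 + 2 = 10

10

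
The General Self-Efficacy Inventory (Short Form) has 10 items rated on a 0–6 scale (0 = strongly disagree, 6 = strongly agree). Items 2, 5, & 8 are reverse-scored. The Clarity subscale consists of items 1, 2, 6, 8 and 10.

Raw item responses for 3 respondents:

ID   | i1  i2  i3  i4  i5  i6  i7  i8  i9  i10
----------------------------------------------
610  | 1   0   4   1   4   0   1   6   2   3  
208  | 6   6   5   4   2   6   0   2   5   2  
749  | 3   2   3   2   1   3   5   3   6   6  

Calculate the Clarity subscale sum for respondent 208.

Respondent 208 raw: 6, 6, 5, 4, 2, 6, 0, 2, 5, 2.
Clarity items: 1, 2, 6, 8, 10.
Reverse-coded (on a 0–6 scale, reversed = 6 − raw):
  item 1: 6
  item 2: 6 − 6 = 0
  item 6: 6
  item 8: 6 − 2 = 4
  item 10: 2
Sum = 6 + 0 + 6 + 4 + 2 = 18

18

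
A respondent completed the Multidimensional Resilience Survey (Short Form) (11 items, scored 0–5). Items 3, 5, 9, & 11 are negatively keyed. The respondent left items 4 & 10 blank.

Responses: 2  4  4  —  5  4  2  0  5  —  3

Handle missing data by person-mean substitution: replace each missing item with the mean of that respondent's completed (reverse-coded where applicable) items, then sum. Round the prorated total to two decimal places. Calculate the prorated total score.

18.33

Reverse-coded (on a 0–5 scale, reversed = 5 − raw):
  item 3: 5 − 4 = 1
  item 5: 5 − 5 = 0
  item 9: 5 − 5 = 0
  item 11: 5 − 3 = 2
Completed scored items (9 of 11): 2, 4, 1, 0, 4, 2, 0, 0, 2; sum = 15.
Person mean = 15 / 9 ≈ 1.6667
Prorated total = (15 / 9) × 11 = 18.33 (to 2 dp)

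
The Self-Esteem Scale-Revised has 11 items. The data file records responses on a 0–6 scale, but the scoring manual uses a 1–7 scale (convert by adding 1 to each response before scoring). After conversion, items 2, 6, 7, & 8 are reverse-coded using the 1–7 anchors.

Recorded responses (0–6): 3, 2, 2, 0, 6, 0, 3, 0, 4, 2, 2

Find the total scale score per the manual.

49

Convert to 1–7: 4, 3, 3, 1, 7, 1, 4, 1, 5, 3, 3
Reverse-coded (on a 1–7 scale, reversed = 8 − raw):
  item 2: 8 − 3 = 5
  item 6: 8 − 1 = 7
  item 7: 8 − 4 = 4
  item 8: 8 − 1 = 7
Scored: 4, 5, 3, 1, 7, 7, 4, 7, 5, 3, 3
Total = 49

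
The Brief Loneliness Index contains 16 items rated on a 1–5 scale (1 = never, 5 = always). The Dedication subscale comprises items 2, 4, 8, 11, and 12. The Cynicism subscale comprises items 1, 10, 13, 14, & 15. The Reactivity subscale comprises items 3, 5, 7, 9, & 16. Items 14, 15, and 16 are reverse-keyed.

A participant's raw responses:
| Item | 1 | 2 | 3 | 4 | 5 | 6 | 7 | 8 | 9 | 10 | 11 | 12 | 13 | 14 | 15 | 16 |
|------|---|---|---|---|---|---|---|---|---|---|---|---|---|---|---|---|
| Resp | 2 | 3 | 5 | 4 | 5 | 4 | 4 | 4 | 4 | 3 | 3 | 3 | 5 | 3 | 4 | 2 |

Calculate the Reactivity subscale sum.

22

Reactivity items: 3, 5, 7, 9, 16.
Of these, item 16 is reverse-keyed; on a 1–5 scale, reversed = 6 − raw.
  item 3: 5
  item 5: 5
  item 7: 4
  item 9: 4
  item 16: 6 − 2 = 4
Sum = 5 + 5 + 4 + 4 + 4 = 22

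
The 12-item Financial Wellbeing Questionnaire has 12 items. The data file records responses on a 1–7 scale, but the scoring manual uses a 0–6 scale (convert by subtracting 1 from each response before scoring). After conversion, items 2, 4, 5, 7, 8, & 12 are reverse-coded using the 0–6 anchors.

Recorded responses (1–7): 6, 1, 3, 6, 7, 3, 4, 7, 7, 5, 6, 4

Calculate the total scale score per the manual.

Convert to 0–6: 5, 0, 2, 5, 6, 2, 3, 6, 6, 4, 5, 3
Reverse-coded (reverse-coded value = 6 − response):
  item 2: 6 − 0 = 6
  item 4: 6 − 5 = 1
  item 5: 6 − 6 = 0
  item 7: 6 − 3 = 3
  item 8: 6 − 6 = 0
  item 12: 6 − 3 = 3
Scored: 5, 6, 2, 1, 0, 2, 3, 0, 6, 4, 5, 3
Total = 37

37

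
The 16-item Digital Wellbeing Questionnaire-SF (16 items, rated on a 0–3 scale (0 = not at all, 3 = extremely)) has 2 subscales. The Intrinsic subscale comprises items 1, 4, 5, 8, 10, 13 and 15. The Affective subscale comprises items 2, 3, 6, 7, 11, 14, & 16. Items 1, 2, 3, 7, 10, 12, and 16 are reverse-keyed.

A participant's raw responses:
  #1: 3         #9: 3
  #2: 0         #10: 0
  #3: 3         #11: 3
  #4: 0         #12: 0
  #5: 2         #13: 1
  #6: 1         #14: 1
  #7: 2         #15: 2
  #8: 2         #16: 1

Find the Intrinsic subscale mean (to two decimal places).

1.43

Intrinsic items: 1, 4, 5, 8, 10, 13, 15.
Of these, items 1 & 10 are reverse-keyed; reversed = (0+3) − raw = 3 − raw.
  item 1: 3 − 3 = 0
  item 4: 0
  item 5: 2
  item 8: 2
  item 10: 3 − 0 = 3
  item 13: 1
  item 15: 2
Sum = 0 + 0 + 2 + 2 + 3 + 1 + 2 = 10
Mean = 10 / 7 = 1.43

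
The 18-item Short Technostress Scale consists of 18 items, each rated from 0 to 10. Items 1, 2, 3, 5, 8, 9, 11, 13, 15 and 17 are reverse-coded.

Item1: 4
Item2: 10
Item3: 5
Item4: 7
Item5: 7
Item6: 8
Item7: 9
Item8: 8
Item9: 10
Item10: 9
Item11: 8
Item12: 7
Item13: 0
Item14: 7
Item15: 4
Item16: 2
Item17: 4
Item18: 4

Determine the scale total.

Apply reverse scoring (on a 0–10 scale, reversed = 10 − raw):
  item 1: 10 − 4 = 6
  item 2: 10 − 10 = 0
  item 3: 10 − 5 = 5
  item 5: 10 − 7 = 3
  item 8: 10 − 8 = 2
  item 9: 10 − 10 = 0
  item 11: 10 − 8 = 2
  item 13: 10 − 0 = 10
  item 15: 10 − 4 = 6
  item 17: 10 − 4 = 6
After reverse-coding: 6, 0, 5, 7, 3, 8, 9, 2, 0, 9, 2, 7, 10, 7, 6, 2, 6, 4
Total = 6 + 0 + 5 + 7 + 3 + 8 + 9 + 2 + 0 + 9 + 2 + 7 + 10 + 7 + 6 + 2 + 6 + 4 = 93

93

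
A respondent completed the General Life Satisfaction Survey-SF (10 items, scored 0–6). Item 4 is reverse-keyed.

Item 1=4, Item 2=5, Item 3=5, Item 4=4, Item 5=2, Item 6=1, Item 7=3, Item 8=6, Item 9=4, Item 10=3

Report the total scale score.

Apply reverse scoring (on a 0–6 scale, reversed = 6 − raw):
  item 4: 6 − 4 = 2
Scored items: 4, 5, 5, 2, 2, 1, 3, 6, 4, 3
Total = 4 + 5 + 5 + 2 + 2 + 1 + 3 + 6 + 4 + 3 = 35

35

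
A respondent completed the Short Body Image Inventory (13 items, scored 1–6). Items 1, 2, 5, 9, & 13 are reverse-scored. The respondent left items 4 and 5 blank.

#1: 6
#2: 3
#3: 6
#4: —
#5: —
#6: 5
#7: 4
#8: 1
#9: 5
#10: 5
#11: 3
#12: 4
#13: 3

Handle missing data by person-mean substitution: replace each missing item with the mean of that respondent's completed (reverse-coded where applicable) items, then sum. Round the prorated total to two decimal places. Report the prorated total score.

Reverse-coded (reverse-coded value = 7 − response):
  item 1: 7 − 6 = 1
  item 2: 7 − 3 = 4
  item 9: 7 − 5 = 2
  item 13: 7 − 3 = 4
Completed scored items (11 of 13): 1, 4, 6, 5, 4, 1, 2, 5, 3, 4, 4; sum = 39.
Person mean = 39 / 11 ≈ 3.5455
Prorated total = (39 / 11) × 13 = 46.09 (to 2 dp)

46.09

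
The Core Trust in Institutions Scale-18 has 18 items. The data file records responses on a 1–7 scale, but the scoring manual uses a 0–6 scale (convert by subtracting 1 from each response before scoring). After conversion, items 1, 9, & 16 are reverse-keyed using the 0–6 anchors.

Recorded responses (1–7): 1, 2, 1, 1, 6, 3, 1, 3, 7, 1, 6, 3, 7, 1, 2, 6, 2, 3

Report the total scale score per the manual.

Convert to 0–6: 0, 1, 0, 0, 5, 2, 0, 2, 6, 0, 5, 2, 6, 0, 1, 5, 1, 2
Reverse-coded (on a 0–6 scale, reversed = 6 − raw):
  item 1: 6 − 0 = 6
  item 9: 6 − 6 = 0
  item 16: 6 − 5 = 1
Scored: 6, 1, 0, 0, 5, 2, 0, 2, 0, 0, 5, 2, 6, 0, 1, 1, 1, 2
Total = 34

34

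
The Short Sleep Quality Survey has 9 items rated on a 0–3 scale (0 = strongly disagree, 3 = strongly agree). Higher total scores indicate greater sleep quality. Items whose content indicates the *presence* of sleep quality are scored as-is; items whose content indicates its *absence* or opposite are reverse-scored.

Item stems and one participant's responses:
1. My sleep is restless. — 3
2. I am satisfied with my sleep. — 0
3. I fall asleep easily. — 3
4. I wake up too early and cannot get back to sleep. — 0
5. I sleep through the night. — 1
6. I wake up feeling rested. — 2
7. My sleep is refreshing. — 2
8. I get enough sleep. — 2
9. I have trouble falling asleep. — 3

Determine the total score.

Items 1, 4, 9 describe the absence/opposite of sleep quality → reverse-score.
reversed = (0+3) − raw = 3 − raw.
  item 1: 3 − 3 = 0
  item 2: 0
  item 3: 3
  item 4: 3 − 0 = 3
  item 5: 1
  item 6: 2
  item 7: 2
  item 8: 2
  item 9: 3 − 3 = 0
Total = 0 + 0 + 3 + 3 + 1 + 2 + 2 + 2 + 0 = 13

13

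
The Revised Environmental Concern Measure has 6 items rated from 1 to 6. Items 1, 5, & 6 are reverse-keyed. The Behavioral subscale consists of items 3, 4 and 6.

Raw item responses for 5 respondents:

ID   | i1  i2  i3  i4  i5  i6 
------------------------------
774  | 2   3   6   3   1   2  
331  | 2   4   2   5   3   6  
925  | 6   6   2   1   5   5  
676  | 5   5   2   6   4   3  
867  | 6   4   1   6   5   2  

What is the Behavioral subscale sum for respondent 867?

Respondent 867 raw: 6, 4, 1, 6, 5, 2.
Behavioral items: 3, 4, 6.
Reverse-coded (on a 1–6 scale, reversed = 7 − raw):
  item 3: 1
  item 4: 6
  item 6: 7 − 2 = 5
Sum = 1 + 6 + 5 = 12

12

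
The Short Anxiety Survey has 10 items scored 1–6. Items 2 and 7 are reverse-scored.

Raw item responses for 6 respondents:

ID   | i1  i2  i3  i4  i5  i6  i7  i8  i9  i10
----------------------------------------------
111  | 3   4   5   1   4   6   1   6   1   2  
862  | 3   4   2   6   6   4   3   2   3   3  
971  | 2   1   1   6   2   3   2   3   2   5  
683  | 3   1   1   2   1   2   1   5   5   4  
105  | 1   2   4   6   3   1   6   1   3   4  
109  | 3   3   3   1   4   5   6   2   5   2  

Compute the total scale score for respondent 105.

Respondent 105 raw: 1, 2, 4, 6, 3, 1, 6, 1, 3, 4.
Reverse-coded (reversed = (1+6) − raw = 7 − raw):
  item 1: 1
  item 2: 7 − 2 = 5
  item 3: 4
  item 4: 6
  item 5: 3
  item 6: 1
  item 7: 7 − 6 = 1
  item 8: 1
  item 9: 3
  item 10: 4
Sum = 1 + 5 + 4 + 6 + 3 + 1 + 1 + 1 + 3 + 4 = 29

29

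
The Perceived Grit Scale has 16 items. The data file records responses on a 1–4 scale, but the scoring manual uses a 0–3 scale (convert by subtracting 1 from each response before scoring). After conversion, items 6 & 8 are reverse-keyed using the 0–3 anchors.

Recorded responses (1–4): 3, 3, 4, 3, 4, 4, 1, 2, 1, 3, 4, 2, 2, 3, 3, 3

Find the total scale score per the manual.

27

Convert to 0–3: 2, 2, 3, 2, 3, 3, 0, 1, 0, 2, 3, 1, 1, 2, 2, 2
Reverse-coded (on a 0–3 scale, reversed = 3 − raw):
  item 6: 3 − 3 = 0
  item 8: 3 − 1 = 2
Scored: 2, 2, 3, 2, 3, 0, 0, 2, 0, 2, 3, 1, 1, 2, 2, 2
Total = 27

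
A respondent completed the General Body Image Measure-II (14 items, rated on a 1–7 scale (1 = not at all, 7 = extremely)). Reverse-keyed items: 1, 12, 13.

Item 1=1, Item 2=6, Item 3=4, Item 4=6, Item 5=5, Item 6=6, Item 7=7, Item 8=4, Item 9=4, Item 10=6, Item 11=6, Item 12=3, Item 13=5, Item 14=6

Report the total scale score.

Apply reverse scoring (reversed = (1+7) − raw = 8 − raw):
  item 1: 8 − 1 = 7
  item 12: 8 − 3 = 5
  item 13: 8 − 5 = 3
After reverse-coding: 7, 6, 4, 6, 5, 6, 7, 4, 4, 6, 6, 5, 3, 6
Total = 7 + 6 + 4 + 6 + 5 + 6 + 7 + 4 + 4 + 6 + 6 + 5 + 3 + 6 = 75

75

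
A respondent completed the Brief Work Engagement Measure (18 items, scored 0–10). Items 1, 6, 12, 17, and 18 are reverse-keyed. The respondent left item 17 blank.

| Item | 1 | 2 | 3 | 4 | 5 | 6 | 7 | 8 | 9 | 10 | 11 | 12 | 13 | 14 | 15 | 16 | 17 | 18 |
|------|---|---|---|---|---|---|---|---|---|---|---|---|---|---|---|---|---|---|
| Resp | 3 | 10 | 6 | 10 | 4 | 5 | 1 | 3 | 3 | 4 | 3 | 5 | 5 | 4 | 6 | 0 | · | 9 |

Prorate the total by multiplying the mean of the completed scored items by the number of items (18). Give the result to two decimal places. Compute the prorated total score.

81.53

Reverse-coded (reversed = (0+10) − raw = 10 − raw):
  item 1: 10 − 3 = 7
  item 6: 10 − 5 = 5
  item 12: 10 − 5 = 5
  item 18: 10 − 9 = 1
Completed scored items (17 of 18): 7, 10, 6, 10, 4, 5, 1, 3, 3, 4, 3, 5, 5, 4, 6, 0, 1; sum = 77.
Person mean = 77 / 17 ≈ 4.5294
Prorated total = (77 / 17) × 18 = 81.53 (to 2 dp)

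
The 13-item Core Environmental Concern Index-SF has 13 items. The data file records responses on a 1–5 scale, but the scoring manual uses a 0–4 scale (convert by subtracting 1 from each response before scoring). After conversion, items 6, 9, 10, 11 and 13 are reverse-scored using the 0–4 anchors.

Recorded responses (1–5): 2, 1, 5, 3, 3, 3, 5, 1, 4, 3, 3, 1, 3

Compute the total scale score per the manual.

Convert to 0–4: 1, 0, 4, 2, 2, 2, 4, 0, 3, 2, 2, 0, 2
Reverse-coded (on a 0–4 scale, reversed = 4 − raw):
  item 6: 4 − 2 = 2
  item 9: 4 − 3 = 1
  item 10: 4 − 2 = 2
  item 11: 4 − 2 = 2
  item 13: 4 − 2 = 2
Scored: 1, 0, 4, 2, 2, 2, 4, 0, 1, 2, 2, 0, 2
Total = 22

22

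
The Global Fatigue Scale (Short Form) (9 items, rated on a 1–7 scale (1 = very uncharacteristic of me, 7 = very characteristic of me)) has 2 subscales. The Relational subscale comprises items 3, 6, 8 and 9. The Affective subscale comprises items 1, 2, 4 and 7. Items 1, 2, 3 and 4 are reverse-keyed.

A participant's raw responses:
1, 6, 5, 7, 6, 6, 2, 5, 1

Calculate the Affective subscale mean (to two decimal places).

Affective items: 1, 2, 4, 7.
Of these, items 1, 2, & 4 are reverse-keyed; reverse-coded value = 8 − response.
  item 1: 8 − 1 = 7
  item 2: 8 − 6 = 2
  item 4: 8 − 7 = 1
  item 7: 2
Sum = 7 + 2 + 1 + 2 = 12
Mean = 12 / 4 = 3.00

3.00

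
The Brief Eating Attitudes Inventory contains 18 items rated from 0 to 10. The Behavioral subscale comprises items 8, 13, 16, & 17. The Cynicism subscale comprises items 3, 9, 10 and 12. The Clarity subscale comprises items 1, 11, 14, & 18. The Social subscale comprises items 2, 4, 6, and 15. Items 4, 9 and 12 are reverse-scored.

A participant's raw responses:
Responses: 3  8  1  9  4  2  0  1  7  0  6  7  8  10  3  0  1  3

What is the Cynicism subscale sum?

7

Cynicism items: 3, 9, 10, 12.
Of these, items 9 and 12 are reverse-scored; reverse-coded value = 10 − response.
  item 3: 1
  item 9: 10 − 7 = 3
  item 10: 0
  item 12: 10 − 7 = 3
Sum = 1 + 3 + 0 + 3 = 7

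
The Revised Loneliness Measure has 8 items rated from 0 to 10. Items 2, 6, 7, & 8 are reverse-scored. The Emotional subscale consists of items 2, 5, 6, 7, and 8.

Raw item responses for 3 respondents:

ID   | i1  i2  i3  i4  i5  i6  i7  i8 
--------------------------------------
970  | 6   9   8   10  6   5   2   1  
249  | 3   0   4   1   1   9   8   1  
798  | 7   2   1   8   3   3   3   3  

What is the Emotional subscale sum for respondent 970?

29

Respondent 970 raw: 6, 9, 8, 10, 6, 5, 2, 1.
Emotional items: 2, 5, 6, 7, 8.
Reverse-coded (reverse-coded value = 10 − response):
  item 2: 10 − 9 = 1
  item 5: 6
  item 6: 10 − 5 = 5
  item 7: 10 − 2 = 8
  item 8: 10 − 1 = 9
Sum = 1 + 6 + 5 + 8 + 9 = 29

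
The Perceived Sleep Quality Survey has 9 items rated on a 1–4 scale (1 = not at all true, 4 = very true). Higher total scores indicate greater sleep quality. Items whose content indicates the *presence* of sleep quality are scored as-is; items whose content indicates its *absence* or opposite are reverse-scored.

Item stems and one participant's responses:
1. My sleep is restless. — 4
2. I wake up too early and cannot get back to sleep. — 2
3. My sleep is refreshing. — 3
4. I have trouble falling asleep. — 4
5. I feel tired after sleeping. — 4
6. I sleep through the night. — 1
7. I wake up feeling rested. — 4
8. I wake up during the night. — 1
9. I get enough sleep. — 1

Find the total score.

19

Items 1, 2, 4, 5, 8 describe the absence/opposite of sleep quality → reverse-score.
reversed = (1+4) − raw = 5 − raw.
  item 1: 5 − 4 = 1
  item 2: 5 − 2 = 3
  item 3: 3
  item 4: 5 − 4 = 1
  item 5: 5 − 4 = 1
  item 6: 1
  item 7: 4
  item 8: 5 − 1 = 4
  item 9: 1
Total = 1 + 3 + 3 + 1 + 1 + 1 + 4 + 4 + 1 = 19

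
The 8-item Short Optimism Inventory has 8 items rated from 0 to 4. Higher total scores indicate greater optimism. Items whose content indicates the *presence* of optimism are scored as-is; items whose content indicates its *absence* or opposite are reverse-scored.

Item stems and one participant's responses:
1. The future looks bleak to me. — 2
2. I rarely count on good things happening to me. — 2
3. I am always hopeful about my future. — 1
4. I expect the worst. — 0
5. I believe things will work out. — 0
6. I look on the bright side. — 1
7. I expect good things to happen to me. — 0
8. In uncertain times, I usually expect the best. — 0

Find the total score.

Items 1, 2, 4 describe the absence/opposite of optimism → reverse-score.
on a 0–4 scale, reversed = 4 − raw.
  item 1: 4 − 2 = 2
  item 2: 4 − 2 = 2
  item 3: 1
  item 4: 4 − 0 = 4
  item 5: 0
  item 6: 1
  item 7: 0
  item 8: 0
Total = 2 + 2 + 1 + 4 + 0 + 1 + 0 + 0 = 10

10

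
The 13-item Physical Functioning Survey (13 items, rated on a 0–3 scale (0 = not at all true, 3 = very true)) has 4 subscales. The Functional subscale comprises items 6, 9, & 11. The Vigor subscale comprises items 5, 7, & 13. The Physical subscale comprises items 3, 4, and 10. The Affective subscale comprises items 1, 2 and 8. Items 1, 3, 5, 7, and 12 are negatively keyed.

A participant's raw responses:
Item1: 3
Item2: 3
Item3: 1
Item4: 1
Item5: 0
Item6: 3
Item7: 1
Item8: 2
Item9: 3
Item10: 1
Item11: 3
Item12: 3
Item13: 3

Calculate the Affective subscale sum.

5

Affective items: 1, 2, 8.
Of these, item 1 is negatively keyed; reversed = (0+3) − raw = 3 − raw.
  item 1: 3 − 3 = 0
  item 2: 3
  item 8: 2
Sum = 0 + 3 + 2 = 5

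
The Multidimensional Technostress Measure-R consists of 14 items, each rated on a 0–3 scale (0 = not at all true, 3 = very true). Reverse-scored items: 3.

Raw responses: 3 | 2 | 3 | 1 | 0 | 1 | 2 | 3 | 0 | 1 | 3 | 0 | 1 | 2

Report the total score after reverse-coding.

19

Raw sum = 22. Reverse-scored items: 3; their raw sum = 3.
Each reversal replaces raw with 3 − raw, changing the total by 3 − 2·raw per item.
Total = 22 + 1·3 − 2·3 = 22 + 3 − 6 = 19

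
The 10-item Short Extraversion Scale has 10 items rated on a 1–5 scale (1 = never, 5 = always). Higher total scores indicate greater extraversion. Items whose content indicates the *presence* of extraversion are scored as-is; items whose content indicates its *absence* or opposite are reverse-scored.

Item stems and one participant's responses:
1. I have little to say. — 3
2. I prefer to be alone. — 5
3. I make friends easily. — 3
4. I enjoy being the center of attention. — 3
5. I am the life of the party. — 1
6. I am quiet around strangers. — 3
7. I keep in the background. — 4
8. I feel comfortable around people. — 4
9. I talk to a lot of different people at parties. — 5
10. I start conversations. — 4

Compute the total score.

Items 1, 2, 6, 7 describe the absence/opposite of extraversion → reverse-score.
reverse-coded value = 6 − response.
  item 1: 6 − 3 = 3
  item 2: 6 − 5 = 1
  item 3: 3
  item 4: 3
  item 5: 1
  item 6: 6 − 3 = 3
  item 7: 6 − 4 = 2
  item 8: 4
  item 9: 5
  item 10: 4
Total = 3 + 1 + 3 + 3 + 1 + 3 + 2 + 4 + 5 + 4 = 29

29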